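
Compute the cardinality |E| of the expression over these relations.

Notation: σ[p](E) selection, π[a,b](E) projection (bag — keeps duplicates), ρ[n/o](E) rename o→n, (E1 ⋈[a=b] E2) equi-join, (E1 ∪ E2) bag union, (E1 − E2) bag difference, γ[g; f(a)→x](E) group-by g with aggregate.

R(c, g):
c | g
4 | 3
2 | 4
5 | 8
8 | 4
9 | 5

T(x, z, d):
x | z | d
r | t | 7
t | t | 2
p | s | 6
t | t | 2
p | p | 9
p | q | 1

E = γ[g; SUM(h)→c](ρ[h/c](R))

Stepwise |·|:
  R → 5
  ρ[h/c](R) → 5
  γ[g; SUM(h)→c](ρ[h/c](R)) → 4

|E| = 4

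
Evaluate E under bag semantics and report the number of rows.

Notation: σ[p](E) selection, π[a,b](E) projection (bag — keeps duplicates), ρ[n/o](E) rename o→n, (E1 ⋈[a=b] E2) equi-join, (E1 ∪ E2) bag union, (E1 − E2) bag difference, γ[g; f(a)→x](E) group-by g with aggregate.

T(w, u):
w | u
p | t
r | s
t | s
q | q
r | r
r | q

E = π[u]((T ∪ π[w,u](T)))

Row counts bottom-up:
  T → 6
  T → 6
  π[w,u](T) → 6
  (T ∪ π[w,u](T)) → 12
  π[u]((T ∪ π[w,u](T))) → 12

|E| = 12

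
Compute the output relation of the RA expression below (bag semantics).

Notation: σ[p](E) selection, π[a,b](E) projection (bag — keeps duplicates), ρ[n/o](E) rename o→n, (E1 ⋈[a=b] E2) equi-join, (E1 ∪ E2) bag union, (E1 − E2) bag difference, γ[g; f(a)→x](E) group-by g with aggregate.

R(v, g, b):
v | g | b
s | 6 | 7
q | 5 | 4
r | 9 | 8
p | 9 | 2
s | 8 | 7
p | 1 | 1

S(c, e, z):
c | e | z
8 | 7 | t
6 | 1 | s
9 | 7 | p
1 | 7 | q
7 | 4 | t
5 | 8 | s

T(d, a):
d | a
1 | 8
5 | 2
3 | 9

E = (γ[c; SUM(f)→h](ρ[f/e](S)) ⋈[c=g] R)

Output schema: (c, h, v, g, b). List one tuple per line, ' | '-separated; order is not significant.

Row counts bottom-up:
  S → 6
  ρ[f/e](S) → 6
  γ[c; SUM(f)→h](ρ[f/e](S)) → 6
  R → 6
  (γ[c; SUM(f)→h](ρ[f/e](S)) ⋈[c=g] R) → 6

== RESULT ==
c | h | v | g | b
1 | 7 | p | 1 | 1
5 | 8 | q | 5 | 4
6 | 1 | s | 6 | 7
8 | 7 | s | 8 | 7
9 | 7 | p | 9 | 2
9 | 7 | r | 9 | 8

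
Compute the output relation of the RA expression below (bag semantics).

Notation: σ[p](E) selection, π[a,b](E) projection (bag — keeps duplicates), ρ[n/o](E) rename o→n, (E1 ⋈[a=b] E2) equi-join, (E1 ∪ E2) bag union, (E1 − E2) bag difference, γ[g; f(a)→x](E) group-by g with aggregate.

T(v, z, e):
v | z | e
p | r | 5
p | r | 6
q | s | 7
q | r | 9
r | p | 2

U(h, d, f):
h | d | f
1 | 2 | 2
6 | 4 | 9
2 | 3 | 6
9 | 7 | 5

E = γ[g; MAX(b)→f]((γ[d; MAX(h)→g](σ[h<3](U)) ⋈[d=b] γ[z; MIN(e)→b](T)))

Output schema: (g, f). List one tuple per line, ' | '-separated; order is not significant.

Subexpression sizes:
  U → 4
  σ[h<3](U) → 2
  γ[d; MAX(h)→g](σ[h<3](U)) → 2
  T → 5
  γ[z; MIN(e)→b](T) → 3
  (γ[d; MAX(h)→g](σ[h<3](U)) ⋈[d=b] γ[z; MIN(e)→b](T)) → 1
  γ[g; MAX(b)→f]((γ[d; MAX(h)→g](σ[h<3](U)) ⋈[d=b] γ[z; MIN(e)→b](T))) → 1

== RESULT ==
g | f
1 | 2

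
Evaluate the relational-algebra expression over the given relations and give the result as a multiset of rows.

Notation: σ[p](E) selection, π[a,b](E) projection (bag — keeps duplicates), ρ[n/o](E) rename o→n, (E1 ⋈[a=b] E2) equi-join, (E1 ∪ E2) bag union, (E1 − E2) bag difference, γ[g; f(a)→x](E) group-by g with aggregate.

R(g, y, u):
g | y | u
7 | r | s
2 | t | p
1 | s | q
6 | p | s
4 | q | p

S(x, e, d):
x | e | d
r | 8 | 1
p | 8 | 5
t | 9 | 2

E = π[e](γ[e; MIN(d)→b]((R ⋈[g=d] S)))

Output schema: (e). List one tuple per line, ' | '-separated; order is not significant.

Stepwise |·|:
  R → 5
  S → 3
  (R ⋈[g=d] S) → 2
  γ[e; MIN(d)→b]((R ⋈[g=d] S)) → 2
  π[e](γ[e; MIN(d)→b]((R ⋈[g=d] S))) → 2

== RESULT ==
e
8
9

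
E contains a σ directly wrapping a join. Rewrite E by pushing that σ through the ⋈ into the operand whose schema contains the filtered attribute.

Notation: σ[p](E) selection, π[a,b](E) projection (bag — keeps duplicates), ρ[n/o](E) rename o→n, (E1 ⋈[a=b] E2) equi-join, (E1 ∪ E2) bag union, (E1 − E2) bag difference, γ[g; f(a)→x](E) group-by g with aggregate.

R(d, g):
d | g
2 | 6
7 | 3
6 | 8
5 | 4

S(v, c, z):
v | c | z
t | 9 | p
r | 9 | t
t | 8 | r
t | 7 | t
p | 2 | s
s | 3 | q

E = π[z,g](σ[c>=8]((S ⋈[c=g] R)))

σ filters on c, owned by the left side.
E' = π[z,g]((σ[c>=8](S) ⋈[c=g] R))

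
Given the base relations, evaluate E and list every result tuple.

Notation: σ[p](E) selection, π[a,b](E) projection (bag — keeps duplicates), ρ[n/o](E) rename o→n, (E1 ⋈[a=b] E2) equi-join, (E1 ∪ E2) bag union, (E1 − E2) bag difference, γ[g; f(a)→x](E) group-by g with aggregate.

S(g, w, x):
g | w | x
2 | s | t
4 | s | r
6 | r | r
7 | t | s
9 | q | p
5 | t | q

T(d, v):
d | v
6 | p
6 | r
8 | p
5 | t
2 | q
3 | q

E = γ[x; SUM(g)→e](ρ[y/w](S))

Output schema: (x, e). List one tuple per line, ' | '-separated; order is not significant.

Subexpression sizes:
  S → 6
  ρ[y/w](S) → 6
  γ[x; SUM(g)→e](ρ[y/w](S)) → 5

== RESULT ==
x | e
p | 9
q | 5
r | 10
s | 7
t | 2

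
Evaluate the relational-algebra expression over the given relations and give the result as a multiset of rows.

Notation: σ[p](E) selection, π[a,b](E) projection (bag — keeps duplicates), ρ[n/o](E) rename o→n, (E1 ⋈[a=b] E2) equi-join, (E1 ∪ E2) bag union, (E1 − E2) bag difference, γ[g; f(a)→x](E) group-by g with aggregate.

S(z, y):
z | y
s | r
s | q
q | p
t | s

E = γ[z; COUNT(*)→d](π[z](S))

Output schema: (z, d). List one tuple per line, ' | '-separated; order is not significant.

Per-node cardinality:
  S → 4
  π[z](S) → 4
  γ[z; COUNT(*)→d](π[z](S)) → 3

== RESULT ==
z | d
q | 1
s | 2
t | 1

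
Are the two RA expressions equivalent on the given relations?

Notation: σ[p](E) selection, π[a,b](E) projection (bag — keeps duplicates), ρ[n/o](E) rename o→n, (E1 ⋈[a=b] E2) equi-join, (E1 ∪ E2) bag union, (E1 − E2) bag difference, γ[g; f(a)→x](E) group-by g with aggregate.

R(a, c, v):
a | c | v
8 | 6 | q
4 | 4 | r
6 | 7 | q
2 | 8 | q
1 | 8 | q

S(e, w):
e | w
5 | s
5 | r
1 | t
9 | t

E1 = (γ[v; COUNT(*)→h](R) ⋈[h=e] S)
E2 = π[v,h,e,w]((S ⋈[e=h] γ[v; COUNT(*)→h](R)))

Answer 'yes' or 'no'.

E1 per-node cardinality:
  R → 5
  γ[v; COUNT(*)→h](R) → 2
  S → 4
  (γ[v; COUNT(*)→h](R) ⋈[h=e] S) → 1
E2 per-node cardinality:
  S → 4
  R → 5
  γ[v; COUNT(*)→h](R) → 2
  (S ⋈[e=h] γ[v; COUNT(*)→h](R)) → 1
  π[v,h,e,w]((S ⋈[e=h] γ[v; COUNT(*)→h](R))) → 1

E1 and E2 produce the same multiset:
v | h | e | w
r | 1 | 1 | t

yes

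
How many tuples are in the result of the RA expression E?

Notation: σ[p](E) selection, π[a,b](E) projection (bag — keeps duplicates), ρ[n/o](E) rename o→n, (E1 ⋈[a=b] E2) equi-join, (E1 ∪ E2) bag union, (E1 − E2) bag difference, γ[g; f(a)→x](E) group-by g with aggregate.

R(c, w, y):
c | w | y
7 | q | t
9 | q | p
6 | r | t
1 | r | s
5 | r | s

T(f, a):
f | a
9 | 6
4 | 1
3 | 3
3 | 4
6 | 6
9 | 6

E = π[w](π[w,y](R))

Per-node cardinality:
  R → 5
  π[w,y](R) → 5
  π[w](π[w,y](R)) → 5

|E| = 5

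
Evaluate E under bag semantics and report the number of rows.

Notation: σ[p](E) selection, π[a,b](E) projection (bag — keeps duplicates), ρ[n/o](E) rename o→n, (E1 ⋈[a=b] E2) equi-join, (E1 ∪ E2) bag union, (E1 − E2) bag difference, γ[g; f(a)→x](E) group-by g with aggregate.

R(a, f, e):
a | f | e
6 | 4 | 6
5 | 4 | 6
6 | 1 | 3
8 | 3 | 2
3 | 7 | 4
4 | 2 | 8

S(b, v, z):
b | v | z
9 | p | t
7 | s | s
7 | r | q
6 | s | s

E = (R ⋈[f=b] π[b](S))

Row counts bottom-up:
  R → 6
  S → 4
  π[b](S) → 4
  (R ⋈[f=b] π[b](S)) → 2

|E| = 2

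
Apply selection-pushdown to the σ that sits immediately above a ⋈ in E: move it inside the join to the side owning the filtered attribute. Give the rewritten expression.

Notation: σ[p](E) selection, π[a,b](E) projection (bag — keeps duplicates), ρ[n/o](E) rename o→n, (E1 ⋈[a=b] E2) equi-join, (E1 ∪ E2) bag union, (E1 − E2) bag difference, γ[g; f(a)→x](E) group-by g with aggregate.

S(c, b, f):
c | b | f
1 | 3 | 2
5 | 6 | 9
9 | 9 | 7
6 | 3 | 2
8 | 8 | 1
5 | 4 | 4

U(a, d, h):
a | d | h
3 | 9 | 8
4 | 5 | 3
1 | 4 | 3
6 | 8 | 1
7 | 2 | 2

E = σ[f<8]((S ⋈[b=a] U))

σ filters on f, owned by the left side.
E' = (σ[f<8](S) ⋈[b=a] U)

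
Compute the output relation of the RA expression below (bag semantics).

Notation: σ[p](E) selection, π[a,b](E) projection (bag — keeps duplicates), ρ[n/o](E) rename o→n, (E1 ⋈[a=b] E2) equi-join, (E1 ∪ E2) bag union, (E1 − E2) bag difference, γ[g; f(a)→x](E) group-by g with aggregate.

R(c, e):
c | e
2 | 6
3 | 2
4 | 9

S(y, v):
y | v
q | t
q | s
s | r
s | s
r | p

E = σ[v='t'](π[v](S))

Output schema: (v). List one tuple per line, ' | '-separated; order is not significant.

Per-node cardinality:
  S → 5
  π[v](S) → 5
  σ[v='t'](π[v](S)) → 1

== RESULT ==
v
t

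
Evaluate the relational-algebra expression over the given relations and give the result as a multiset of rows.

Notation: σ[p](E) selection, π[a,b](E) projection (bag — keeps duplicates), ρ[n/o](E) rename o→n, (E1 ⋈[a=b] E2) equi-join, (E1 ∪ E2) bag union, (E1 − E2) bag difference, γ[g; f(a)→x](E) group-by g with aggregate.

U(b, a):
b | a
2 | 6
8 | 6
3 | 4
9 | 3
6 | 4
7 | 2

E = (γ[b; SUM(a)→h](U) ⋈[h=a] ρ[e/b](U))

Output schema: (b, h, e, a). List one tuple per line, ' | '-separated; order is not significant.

Subexpression sizes:
  U → 6
  γ[b; SUM(a)→h](U) → 6
  U → 6
  ρ[e/b](U) → 6
  (γ[b; SUM(a)→h](U) ⋈[h=a] ρ[e/b](U)) → 10

== RESULT ==
b | h | e | a
2 | 6 | 2 | 6
2 | 6 | 8 | 6
3 | 4 | 3 | 4
3 | 4 | 6 | 4
6 | 4 | 3 | 4
6 | 4 | 6 | 4
7 | 2 | 7 | 2
8 | 6 | 2 | 6
8 | 6 | 8 | 6
9 | 3 | 9 | 3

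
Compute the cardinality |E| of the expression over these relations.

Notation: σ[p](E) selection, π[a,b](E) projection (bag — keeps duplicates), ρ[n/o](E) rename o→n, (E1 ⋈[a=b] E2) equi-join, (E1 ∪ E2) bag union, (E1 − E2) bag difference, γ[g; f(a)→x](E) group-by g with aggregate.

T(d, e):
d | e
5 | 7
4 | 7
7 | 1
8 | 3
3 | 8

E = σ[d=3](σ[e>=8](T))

Row counts bottom-up:
  T → 5
  σ[e>=8](T) → 1
  σ[d=3](σ[e>=8](T)) → 1

|E| = 1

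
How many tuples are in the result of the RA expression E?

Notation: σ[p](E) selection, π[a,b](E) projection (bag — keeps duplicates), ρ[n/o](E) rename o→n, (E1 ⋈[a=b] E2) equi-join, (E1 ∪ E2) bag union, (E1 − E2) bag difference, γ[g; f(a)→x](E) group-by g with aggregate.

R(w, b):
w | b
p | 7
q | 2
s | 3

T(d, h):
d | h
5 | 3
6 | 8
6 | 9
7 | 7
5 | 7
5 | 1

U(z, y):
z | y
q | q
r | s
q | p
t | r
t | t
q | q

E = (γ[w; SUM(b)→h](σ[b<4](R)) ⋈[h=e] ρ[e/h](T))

Per-node cardinality:
  R → 3
  σ[b<4](R) → 2
  γ[w; SUM(b)→h](σ[b<4](R)) → 2
  T → 6
  ρ[e/h](T) → 6
  (γ[w; SUM(b)→h](σ[b<4](R)) ⋈[h=e] ρ[e/h](T)) → 1

|E| = 1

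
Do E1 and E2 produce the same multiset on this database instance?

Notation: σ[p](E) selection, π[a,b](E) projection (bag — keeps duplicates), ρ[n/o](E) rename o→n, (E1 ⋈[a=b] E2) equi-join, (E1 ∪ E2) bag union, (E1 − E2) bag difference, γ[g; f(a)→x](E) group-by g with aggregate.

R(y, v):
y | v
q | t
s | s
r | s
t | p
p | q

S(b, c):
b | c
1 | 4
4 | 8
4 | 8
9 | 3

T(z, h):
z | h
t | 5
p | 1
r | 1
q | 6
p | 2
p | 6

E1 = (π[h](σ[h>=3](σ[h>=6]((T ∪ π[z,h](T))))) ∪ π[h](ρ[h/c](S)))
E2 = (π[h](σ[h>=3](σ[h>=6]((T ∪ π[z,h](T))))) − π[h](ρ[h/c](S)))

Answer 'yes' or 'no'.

E1 per-node cardinality:
  T → 6
  T → 6
  π[z,h](T) → 6
  (T ∪ π[z,h](T)) → 12
  σ[h>=6]((T ∪ π[z,h](T))) → 4
  σ[h>=3](σ[h>=6]((T ∪ π[z,h](T)))) → 4
  π[h](σ[h>=3](σ[h>=6]((T ∪ π[z,h](T))))) → 4
  S → 4
  ρ[h/c](S) → 4
  π[h](ρ[h/c](S)) → 4
  (π[h](σ[h>=3](σ[h>=6]((T ∪ π[z,h](T))))) ∪ π[h](ρ[h/c](S))) → 8
E2 per-node cardinality:
  T → 6
  T → 6
  π[z,h](T) → 6
  (T ∪ π[z,h](T)) → 12
  σ[h>=6]((T ∪ π[z,h](T))) → 4
  σ[h>=3](σ[h>=6]((T ∪ π[z,h](T)))) → 4
  π[h](σ[h>=3](σ[h>=6]((T ∪ π[z,h](T))))) → 4
  S → 4
  ρ[h/c](S) → 4
  π[h](ρ[h/c](S)) → 4
  (π[h](σ[h>=3](σ[h>=6]((T ∪ π[z,h](T))))) − π[h](ρ[h/c](S))) → 4

E1 result:
h
3
4
6
6
6
6
8
8
E2 result:
h
6
6
6
6
Witness: (8,) appears 2× in E1 but 0× in E2.

no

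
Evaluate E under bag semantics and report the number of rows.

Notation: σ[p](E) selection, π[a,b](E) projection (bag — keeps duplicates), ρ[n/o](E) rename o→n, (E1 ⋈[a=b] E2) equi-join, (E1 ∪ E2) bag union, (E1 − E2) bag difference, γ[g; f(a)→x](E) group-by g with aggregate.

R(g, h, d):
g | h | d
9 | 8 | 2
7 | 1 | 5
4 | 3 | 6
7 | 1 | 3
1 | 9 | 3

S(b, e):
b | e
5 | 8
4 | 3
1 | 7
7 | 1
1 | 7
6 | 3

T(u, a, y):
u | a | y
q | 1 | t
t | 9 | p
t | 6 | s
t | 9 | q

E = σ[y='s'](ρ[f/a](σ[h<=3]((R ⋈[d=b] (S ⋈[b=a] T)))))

Subexpression sizes:
  R → 5
  S → 6
  T → 4
  (S ⋈[b=a] T) → 3
  (R ⋈[d=b] (S ⋈[b=a] T)) → 1
  σ[h<=3]((R ⋈[d=b] (S ⋈[b=a] T))) → 1
  ρ[f/a](σ[h<=3]((R ⋈[d=b] (S ⋈[b=a] T)))) → 1
  σ[y='s'](ρ[f/a](σ[h<=3]((R ⋈[d=b] (S ⋈[b=a] T))))) → 1

|E| = 1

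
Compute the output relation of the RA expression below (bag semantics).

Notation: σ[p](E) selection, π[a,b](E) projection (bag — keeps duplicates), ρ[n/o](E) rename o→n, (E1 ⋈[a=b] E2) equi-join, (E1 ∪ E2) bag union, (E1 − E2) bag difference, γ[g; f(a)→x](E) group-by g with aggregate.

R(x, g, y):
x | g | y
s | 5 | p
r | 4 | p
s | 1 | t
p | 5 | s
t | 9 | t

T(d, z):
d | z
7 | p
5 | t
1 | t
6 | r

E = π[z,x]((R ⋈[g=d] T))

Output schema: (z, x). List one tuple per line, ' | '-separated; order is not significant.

Stepwise |·|:
  R → 5
  T → 4
  (R ⋈[g=d] T) → 3
  π[z,x]((R ⋈[g=d] T)) → 3

== RESULT ==
z | x
t | p
t | s
t | s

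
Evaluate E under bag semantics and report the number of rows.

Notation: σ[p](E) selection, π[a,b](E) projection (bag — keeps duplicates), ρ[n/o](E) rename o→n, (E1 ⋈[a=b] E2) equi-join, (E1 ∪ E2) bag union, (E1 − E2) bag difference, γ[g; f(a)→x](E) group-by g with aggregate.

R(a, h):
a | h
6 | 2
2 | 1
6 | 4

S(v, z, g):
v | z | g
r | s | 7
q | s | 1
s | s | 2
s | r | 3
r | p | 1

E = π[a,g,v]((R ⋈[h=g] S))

Per-node cardinality:
  R → 3
  S → 5
  (R ⋈[h=g] S) → 3
  π[a,g,v]((R ⋈[h=g] S)) → 3

|E| = 3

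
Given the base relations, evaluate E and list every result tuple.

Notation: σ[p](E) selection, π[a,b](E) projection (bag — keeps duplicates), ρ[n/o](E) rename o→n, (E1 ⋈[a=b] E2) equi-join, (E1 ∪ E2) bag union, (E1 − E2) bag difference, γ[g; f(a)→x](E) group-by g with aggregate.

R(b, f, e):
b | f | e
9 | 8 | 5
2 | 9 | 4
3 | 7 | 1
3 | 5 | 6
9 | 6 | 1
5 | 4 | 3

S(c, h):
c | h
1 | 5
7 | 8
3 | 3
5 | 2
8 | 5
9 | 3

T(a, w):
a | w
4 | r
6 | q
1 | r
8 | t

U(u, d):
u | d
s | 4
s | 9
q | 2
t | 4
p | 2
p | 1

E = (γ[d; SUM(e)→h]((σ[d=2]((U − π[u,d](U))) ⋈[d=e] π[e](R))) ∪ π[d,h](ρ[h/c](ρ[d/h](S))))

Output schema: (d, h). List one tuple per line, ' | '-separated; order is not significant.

Per-node cardinality:
  U → 6
  U → 6
  π[u,d](U) → 6
  (U − π[u,d](U)) → 0
  σ[d=2]((U − π[u,d](U))) → 0
  R → 6
  π[e](R) → 6
  (σ[d=2]((U − π[u,d](U))) ⋈[d=e] π[e](R)) → 0
  γ[d; SUM(e)→h]((σ[d=2]((U − π[u,d](U))) ⋈[d=e] π[e](R))) → 0
  S → 6
  ρ[d/h](S) → 6
  ρ[h/c](ρ[d/h](S)) → 6
  π[d,h](ρ[h/c](ρ[d/h](S))) → 6
  (γ[d; SUM(e)→h]((σ[d=2]((U − π[u,d](U))) ⋈[d=e] π[e](R))) ∪ π[d,h](ρ[h/c](ρ[d/h](S)))) → 6

== RESULT ==
d | h
2 | 5
3 | 3
3 | 9
5 | 1
5 | 8
8 | 7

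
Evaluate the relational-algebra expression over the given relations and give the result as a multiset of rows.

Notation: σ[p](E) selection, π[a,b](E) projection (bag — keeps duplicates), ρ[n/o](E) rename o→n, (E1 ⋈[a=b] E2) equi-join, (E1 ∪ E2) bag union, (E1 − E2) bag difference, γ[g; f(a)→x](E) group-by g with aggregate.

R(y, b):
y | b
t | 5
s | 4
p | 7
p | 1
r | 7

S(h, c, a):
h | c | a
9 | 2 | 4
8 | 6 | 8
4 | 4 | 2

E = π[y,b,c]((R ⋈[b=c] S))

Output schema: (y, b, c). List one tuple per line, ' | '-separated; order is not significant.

Per-node cardinality:
  R → 5
  S → 3
  (R ⋈[b=c] S) → 1
  π[y,b,c]((R ⋈[b=c] S)) → 1

== RESULT ==
y | b | c
s | 4 | 4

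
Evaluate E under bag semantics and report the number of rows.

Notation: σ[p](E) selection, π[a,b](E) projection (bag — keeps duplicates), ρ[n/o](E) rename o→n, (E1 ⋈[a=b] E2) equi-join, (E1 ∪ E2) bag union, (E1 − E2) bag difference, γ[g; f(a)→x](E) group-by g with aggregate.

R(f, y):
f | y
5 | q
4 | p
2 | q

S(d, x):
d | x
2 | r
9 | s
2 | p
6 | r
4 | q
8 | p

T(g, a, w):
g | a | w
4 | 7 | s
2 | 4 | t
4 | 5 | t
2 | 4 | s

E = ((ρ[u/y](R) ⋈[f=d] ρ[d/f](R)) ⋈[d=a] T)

Subexpression sizes:
  R → 3
  ρ[u/y](R) → 3
  R → 3
  ρ[d/f](R) → 3
  (ρ[u/y](R) ⋈[f=d] ρ[d/f](R)) → 3
  T → 4
  ((ρ[u/y](R) ⋈[f=d] ρ[d/f](R)) ⋈[d=a] T) → 3

|E| = 3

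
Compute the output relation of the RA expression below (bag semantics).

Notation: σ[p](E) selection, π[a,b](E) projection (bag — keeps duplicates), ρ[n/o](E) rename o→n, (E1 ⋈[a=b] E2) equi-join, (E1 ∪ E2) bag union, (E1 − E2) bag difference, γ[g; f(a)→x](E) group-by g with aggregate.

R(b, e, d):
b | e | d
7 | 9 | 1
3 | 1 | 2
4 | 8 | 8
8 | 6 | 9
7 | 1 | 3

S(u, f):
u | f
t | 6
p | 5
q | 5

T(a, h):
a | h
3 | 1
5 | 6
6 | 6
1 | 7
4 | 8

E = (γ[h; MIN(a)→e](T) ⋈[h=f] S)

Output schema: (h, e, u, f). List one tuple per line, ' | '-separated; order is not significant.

Subexpression sizes:
  T → 5
  γ[h; MIN(a)→e](T) → 4
  S → 3
  (γ[h; MIN(a)→e](T) ⋈[h=f] S) → 1

== RESULT ==
h | e | u | f
6 | 5 | t | 6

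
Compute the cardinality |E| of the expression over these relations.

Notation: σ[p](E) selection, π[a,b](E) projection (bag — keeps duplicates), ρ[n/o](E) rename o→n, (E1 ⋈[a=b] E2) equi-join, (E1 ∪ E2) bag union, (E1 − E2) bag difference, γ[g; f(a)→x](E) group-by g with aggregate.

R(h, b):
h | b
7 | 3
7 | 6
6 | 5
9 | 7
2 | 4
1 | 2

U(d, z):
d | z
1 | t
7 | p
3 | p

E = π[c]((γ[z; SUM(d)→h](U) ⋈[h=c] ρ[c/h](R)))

Subexpression sizes:
  U → 3
  γ[z; SUM(d)→h](U) → 2
  R → 6
  ρ[c/h](R) → 6
  (γ[z; SUM(d)→h](U) ⋈[h=c] ρ[c/h](R)) → 1
  π[c]((γ[z; SUM(d)→h](U) ⋈[h=c] ρ[c/h](R))) → 1

|E| = 1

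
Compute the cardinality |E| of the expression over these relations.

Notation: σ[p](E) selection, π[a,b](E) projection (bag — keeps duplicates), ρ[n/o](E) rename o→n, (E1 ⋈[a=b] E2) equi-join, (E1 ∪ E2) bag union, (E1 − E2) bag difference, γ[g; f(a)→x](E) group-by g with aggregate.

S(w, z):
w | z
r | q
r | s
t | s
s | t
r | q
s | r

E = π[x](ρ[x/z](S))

Subexpression sizes:
  S → 6
  ρ[x/z](S) → 6
  π[x](ρ[x/z](S)) → 6

|E| = 6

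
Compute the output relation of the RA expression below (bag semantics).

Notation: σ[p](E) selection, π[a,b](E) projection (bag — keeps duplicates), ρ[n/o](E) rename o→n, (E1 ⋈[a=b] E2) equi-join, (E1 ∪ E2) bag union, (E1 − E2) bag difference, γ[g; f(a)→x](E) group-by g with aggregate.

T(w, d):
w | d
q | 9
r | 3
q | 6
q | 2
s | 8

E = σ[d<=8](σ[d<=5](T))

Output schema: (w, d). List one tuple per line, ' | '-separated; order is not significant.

Row counts bottom-up:
  T → 5
  σ[d<=5](T) → 2
  σ[d<=8](σ[d<=5](T)) → 2

== RESULT ==
w | d
q | 2
r | 3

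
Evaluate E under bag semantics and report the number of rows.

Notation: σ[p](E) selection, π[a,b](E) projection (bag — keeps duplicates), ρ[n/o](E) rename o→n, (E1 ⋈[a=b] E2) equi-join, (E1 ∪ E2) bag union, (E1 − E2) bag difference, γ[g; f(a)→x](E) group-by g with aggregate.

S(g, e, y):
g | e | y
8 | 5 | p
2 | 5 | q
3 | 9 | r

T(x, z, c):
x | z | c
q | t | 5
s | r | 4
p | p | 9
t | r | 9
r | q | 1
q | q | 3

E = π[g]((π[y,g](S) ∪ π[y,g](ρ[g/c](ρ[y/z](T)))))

Subexpression sizes:
  S → 3
  π[y,g](S) → 3
  T → 6
  ρ[y/z](T) → 6
  ρ[g/c](ρ[y/z](T)) → 6
  π[y,g](ρ[g/c](ρ[y/z](T))) → 6
  (π[y,g](S) ∪ π[y,g](ρ[g/c](ρ[y/z](T)))) → 9
  π[g]((π[y,g](S) ∪ π[y,g](ρ[g/c](ρ[y/z](T))))) → 9

|E| = 9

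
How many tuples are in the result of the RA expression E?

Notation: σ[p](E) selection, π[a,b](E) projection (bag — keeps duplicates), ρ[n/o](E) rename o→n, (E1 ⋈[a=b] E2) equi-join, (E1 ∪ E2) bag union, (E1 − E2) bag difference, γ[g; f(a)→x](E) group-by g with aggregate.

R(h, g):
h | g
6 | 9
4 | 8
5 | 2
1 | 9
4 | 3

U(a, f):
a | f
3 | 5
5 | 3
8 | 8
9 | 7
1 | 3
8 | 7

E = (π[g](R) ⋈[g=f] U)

Row counts bottom-up:
  R → 5
  π[g](R) → 5
  U → 6
  (π[g](R) ⋈[g=f] U) → 3

|E| = 3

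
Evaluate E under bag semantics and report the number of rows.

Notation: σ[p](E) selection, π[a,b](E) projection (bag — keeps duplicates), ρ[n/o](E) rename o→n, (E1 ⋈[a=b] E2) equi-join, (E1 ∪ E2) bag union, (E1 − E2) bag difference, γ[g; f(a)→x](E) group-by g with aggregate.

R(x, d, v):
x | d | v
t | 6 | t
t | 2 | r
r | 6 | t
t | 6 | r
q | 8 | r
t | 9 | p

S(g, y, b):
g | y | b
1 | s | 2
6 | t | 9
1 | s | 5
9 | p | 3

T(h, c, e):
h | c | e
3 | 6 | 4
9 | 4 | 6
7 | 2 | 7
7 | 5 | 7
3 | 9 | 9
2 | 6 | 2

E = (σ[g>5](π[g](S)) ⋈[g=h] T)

Subexpression sizes:
  S → 4
  π[g](S) → 4
  σ[g>5](π[g](S)) → 2
  T → 6
  (σ[g>5](π[g](S)) ⋈[g=h] T) → 1

|E| = 1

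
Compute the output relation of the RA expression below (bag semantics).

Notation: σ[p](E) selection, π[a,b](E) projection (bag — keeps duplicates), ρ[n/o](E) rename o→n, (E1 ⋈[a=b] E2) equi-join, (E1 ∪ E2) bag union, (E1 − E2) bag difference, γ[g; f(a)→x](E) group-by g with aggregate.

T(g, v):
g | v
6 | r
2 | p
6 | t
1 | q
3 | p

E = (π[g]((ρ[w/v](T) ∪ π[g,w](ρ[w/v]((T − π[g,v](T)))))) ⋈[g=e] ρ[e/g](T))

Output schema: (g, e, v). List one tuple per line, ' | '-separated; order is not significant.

Per-node cardinality:
  T → 5
  ρ[w/v](T) → 5
  T → 5
  T → 5
  π[g,v](T) → 5
  (T − π[g,v](T)) → 0
  ρ[w/v]((T − π[g,v](T))) → 0
  π[g,w](ρ[w/v]((T − π[g,v](T)))) → 0
  (ρ[w/v](T) ∪ π[g,w](ρ[w/v]((T − π[g,v](T))))) → 5
  π[g]((ρ[w/v](T) ∪ π[g,w](ρ[w/v]((T − π[g,v](T)))))) → 5
  T → 5
  ρ[e/g](T) → 5
  (π[g]((ρ[w/v](T) ∪ π[g,w](ρ[w/v]((T − π[g,v](T)))))) ⋈[g=e] ρ[e/g](T)) → 7

== RESULT ==
g | e | v
1 | 1 | q
2 | 2 | p
3 | 3 | p
6 | 6 | r
6 | 6 | r
6 | 6 | t
6 | 6 | t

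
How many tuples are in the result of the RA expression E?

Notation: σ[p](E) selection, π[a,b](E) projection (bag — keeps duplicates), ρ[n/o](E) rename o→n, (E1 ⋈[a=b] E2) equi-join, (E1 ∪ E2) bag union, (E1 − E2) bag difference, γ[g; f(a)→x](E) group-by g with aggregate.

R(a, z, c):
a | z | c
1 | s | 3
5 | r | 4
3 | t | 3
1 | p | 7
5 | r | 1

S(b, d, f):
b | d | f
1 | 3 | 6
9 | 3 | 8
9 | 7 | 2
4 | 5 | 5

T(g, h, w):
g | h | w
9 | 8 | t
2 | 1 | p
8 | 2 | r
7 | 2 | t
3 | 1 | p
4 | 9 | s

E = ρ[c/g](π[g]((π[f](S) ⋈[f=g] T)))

Per-node cardinality:
  S → 4
  π[f](S) → 4
  T → 6
  (π[f](S) ⋈[f=g] T) → 2
  π[g]((π[f](S) ⋈[f=g] T)) → 2
  ρ[c/g](π[g]((π[f](S) ⋈[f=g] T))) → 2

|E| = 2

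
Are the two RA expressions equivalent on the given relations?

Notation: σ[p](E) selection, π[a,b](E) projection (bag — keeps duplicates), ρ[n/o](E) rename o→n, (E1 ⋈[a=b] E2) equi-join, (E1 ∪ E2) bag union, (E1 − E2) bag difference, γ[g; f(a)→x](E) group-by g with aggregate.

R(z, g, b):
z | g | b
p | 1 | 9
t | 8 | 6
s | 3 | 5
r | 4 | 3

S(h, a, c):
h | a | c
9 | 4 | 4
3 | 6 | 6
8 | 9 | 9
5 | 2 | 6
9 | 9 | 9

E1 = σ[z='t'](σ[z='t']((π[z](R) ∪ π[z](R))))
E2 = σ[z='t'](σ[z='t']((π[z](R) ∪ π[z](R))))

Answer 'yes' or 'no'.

E1 row counts bottom-up:
  R → 4
  π[z](R) → 4
  R → 4
  π[z](R) → 4
  (π[z](R) ∪ π[z](R)) → 8
  σ[z='t']((π[z](R) ∪ π[z](R))) → 2
  σ[z='t'](σ[z='t']((π[z](R) ∪ π[z](R)))) → 2
E2 row counts bottom-up:
  R → 4
  π[z](R) → 4
  R → 4
  π[z](R) → 4
  (π[z](R) ∪ π[z](R)) → 8
  σ[z='t']((π[z](R) ∪ π[z](R))) → 2
  σ[z='t'](σ[z='t']((π[z](R) ∪ π[z](R)))) → 2

E1 and E2 produce the same multiset:
z
t
t

yes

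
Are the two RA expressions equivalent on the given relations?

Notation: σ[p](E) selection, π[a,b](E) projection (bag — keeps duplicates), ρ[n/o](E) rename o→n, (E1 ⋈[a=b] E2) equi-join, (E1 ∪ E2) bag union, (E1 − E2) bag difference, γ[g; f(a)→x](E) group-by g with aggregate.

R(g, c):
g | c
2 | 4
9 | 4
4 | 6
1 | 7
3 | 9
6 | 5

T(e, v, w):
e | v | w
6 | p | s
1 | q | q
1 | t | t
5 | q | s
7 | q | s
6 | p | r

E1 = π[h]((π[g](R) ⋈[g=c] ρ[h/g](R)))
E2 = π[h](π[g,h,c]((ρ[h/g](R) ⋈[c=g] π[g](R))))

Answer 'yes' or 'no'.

E1 subexpression sizes:
  R → 6
  π[g](R) → 6
  R → 6
  ρ[h/g](R) → 6
  (π[g](R) ⋈[g=c] ρ[h/g](R)) → 4
  π[h]((π[g](R) ⋈[g=c] ρ[h/g](R))) → 4
E2 subexpression sizes:
  R → 6
  ρ[h/g](R) → 6
  R → 6
  π[g](R) → 6
  (ρ[h/g](R) ⋈[c=g] π[g](R)) → 4
  π[g,h,c]((ρ[h/g](R) ⋈[c=g] π[g](R))) → 4
  π[h](π[g,h,c]((ρ[h/g](R) ⋈[c=g] π[g](R)))) → 4

E1 and E2 produce the same multiset:
h
2
3
4
9

yes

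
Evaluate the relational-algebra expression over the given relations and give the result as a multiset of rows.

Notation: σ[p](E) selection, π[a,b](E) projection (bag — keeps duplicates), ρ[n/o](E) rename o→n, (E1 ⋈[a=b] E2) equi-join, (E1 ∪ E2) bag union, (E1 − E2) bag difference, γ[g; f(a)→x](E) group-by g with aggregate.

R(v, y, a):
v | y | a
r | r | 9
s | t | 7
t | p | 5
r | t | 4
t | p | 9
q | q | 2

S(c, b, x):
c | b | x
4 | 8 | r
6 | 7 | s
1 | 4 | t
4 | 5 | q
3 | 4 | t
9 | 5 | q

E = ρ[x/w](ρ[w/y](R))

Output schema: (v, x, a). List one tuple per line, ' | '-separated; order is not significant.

Per-node cardinality:
  R → 6
  ρ[w/y](R) → 6
  ρ[x/w](ρ[w/y](R)) → 6

== RESULT ==
v | x | a
q | q | 2
r | r | 9
r | t | 4
s | t | 7
t | p | 5
t | p | 9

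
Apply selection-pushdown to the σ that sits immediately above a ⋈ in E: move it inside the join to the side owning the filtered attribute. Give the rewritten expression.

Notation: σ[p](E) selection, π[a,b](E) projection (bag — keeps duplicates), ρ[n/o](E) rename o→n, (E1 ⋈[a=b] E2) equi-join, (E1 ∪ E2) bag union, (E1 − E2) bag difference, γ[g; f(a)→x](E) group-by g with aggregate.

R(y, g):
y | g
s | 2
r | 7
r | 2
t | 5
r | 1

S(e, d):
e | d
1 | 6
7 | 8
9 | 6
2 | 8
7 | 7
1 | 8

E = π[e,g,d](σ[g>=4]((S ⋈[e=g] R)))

σ filters on g, owned by the right side.
E' = π[e,g,d]((S ⋈[e=g] σ[g>=4](R)))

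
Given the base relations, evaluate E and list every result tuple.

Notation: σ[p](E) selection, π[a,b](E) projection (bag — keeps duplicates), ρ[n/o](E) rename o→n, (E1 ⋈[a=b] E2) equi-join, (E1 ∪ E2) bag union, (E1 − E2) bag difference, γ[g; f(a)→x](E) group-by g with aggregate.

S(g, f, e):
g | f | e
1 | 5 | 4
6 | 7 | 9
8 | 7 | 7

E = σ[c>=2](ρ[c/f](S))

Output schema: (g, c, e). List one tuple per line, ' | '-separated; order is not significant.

Subexpression sizes:
  S → 3
  ρ[c/f](S) → 3
  σ[c>=2](ρ[c/f](S)) → 3

== RESULT ==
g | c | e
1 | 5 | 4
6 | 7 | 9
8 | 7 | 7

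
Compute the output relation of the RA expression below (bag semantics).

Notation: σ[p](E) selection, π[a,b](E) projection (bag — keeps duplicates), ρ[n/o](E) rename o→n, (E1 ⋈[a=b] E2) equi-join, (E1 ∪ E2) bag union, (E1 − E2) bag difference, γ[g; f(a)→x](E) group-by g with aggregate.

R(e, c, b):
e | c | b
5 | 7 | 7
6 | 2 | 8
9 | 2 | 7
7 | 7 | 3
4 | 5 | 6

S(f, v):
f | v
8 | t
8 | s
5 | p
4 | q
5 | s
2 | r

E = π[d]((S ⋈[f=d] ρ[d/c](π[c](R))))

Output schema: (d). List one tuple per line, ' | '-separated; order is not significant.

Subexpression sizes:
  S → 6
  R → 5
  π[c](R) → 5
  ρ[d/c](π[c](R)) → 5
  (S ⋈[f=d] ρ[d/c](π[c](R))) → 4
  π[d]((S ⋈[f=d] ρ[d/c](π[c](R)))) → 4

== RESULT ==
d
2
2
5
5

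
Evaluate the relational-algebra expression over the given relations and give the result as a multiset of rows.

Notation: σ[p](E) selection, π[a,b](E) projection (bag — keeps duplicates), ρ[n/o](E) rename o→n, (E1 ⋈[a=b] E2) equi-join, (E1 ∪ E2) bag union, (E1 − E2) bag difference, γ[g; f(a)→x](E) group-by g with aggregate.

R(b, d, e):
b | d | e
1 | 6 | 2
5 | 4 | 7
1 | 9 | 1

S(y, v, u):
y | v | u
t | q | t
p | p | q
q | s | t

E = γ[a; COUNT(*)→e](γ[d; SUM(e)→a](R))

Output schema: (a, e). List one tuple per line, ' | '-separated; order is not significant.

Stepwise |·|:
  R → 3
  γ[d; SUM(e)→a](R) → 3
  γ[a; COUNT(*)→e](γ[d; SUM(e)→a](R)) → 3

== RESULT ==
a | e
1 | 1
2 | 1
7 | 1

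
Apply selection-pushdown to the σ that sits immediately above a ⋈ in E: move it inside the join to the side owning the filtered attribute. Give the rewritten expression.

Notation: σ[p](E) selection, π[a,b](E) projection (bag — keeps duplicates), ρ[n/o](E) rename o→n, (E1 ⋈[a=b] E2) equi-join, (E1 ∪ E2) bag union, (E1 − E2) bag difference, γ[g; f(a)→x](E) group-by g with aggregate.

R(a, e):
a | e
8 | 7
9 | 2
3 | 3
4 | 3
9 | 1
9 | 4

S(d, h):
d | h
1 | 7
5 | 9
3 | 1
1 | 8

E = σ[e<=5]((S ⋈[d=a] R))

σ filters on e, owned by the right side.
E' = (S ⋈[d=a] σ[e<=5](R))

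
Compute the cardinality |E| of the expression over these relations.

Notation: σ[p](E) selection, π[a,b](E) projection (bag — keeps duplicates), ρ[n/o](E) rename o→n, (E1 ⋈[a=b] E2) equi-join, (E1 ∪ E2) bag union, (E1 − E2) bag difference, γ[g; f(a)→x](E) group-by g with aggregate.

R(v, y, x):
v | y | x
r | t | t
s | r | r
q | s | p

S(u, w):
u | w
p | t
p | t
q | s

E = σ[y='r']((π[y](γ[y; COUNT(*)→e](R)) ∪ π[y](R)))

Per-node cardinality:
  R → 3
  γ[y; COUNT(*)→e](R) → 3
  π[y](γ[y; COUNT(*)→e](R)) → 3
  R → 3
  π[y](R) → 3
  (π[y](γ[y; COUNT(*)→e](R)) ∪ π[y](R)) → 6
  σ[y='r']((π[y](γ[y; COUNT(*)→e](R)) ∪ π[y](R))) → 2

|E| = 2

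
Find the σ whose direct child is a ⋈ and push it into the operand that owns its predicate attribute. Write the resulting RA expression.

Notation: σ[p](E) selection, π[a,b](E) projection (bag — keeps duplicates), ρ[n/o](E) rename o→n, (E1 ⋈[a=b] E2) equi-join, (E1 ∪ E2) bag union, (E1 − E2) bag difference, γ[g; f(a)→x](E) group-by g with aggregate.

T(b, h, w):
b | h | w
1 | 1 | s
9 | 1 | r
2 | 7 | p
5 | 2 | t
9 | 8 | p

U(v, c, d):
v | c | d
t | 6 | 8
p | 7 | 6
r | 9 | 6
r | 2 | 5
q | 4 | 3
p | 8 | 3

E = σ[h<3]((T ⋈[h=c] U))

σ filters on h, owned by the left side.
E' = (σ[h<3](T) ⋈[h=c] U)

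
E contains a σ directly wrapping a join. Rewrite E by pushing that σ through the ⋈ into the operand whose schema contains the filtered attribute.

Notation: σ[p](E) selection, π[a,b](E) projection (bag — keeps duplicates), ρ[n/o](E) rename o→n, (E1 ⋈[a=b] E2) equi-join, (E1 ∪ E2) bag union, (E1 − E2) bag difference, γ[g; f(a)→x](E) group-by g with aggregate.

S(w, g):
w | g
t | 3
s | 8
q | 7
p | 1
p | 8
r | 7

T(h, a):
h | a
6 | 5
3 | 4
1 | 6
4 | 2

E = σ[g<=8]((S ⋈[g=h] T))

σ filters on g, owned by the left side.
E' = (σ[g<=8](S) ⋈[g=h] T)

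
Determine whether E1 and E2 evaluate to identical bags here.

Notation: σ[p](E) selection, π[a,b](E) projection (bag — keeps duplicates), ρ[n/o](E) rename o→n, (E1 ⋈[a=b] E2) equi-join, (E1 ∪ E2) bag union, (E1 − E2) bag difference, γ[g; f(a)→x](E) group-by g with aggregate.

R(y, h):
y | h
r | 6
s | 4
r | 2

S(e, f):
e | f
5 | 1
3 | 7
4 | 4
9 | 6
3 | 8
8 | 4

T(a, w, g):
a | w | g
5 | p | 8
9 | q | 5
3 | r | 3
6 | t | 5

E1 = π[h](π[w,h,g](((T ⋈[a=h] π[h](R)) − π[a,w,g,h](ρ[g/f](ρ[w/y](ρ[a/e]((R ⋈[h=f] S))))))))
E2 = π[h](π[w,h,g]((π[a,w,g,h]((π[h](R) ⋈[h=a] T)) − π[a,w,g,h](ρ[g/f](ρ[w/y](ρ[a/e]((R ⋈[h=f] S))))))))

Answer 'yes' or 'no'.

E1 row counts bottom-up:
  T → 4
  R → 3
  π[h](R) → 3
  (T ⋈[a=h] π[h](R)) → 1
  R → 3
  S → 6
  (R ⋈[h=f] S) → 3
  ρ[a/e]((R ⋈[h=f] S)) → 3
  ρ[w/y](ρ[a/e]((R ⋈[h=f] S))) → 3
  ρ[g/f](ρ[w/y](ρ[a/e]((R ⋈[h=f] S)))) → 3
  π[a,w,g,h](ρ[g/f](ρ[w/y](ρ[a/e]((R ⋈[h=f] S))))) → 3
  ((T ⋈[a=h] π[h](R)) − π[a,w,g,h](ρ[g/f](ρ[w/y](ρ[a/e]((R ⋈[h=f] S)))))) → 1
  π[w,h,g](((T ⋈[a=h] π[h](R)) − π[a,w,g,h](ρ[g/f](ρ[w/y](ρ[a/e]((R ⋈[h=f] S))))))) → 1
  π[h](π[w,h,g](((T ⋈[a=h] π[h](R)) − π[a,w,g,h](ρ[g/f](ρ[w/y](ρ[a/e]((R ⋈[h=f] S)))))))) → 1
E2 row counts bottom-up:
  R → 3
  π[h](R) → 3
  T → 4
  (π[h](R) ⋈[h=a] T) → 1
  π[a,w,g,h]((π[h](R) ⋈[h=a] T)) → 1
  R → 3
  S → 6
  (R ⋈[h=f] S) → 3
  ρ[a/e]((R ⋈[h=f] S)) → 3
  ρ[w/y](ρ[a/e]((R ⋈[h=f] S))) → 3
  ρ[g/f](ρ[w/y](ρ[a/e]((R ⋈[h=f] S)))) → 3
  π[a,w,g,h](ρ[g/f](ρ[w/y](ρ[a/e]((R ⋈[h=f] S))))) → 3
  (π[a,w,g,h]((π[h](R) ⋈[h=a] T)) − π[a,w,g,h](ρ[g/f](ρ[w/y](ρ[a/e]((R ⋈[h=f] S)))))) → 1
  π[w,h,g]((π[a,w,g,h]((π[h](R) ⋈[h=a] T)) − π[a,w,g,h](ρ[g/f](ρ[w/y](ρ[a/e]((R ⋈[h=f] S))))))) → 1
  π[h](π[w,h,g]((π[a,w,g,h]((π[h](R) ⋈[h=a] T)) − π[a,w,g,h](ρ[g/f](ρ[w/y](ρ[a/e]((R ⋈[h=f] S)))))))) → 1

E1 and E2 produce the same multiset:
h
6

yes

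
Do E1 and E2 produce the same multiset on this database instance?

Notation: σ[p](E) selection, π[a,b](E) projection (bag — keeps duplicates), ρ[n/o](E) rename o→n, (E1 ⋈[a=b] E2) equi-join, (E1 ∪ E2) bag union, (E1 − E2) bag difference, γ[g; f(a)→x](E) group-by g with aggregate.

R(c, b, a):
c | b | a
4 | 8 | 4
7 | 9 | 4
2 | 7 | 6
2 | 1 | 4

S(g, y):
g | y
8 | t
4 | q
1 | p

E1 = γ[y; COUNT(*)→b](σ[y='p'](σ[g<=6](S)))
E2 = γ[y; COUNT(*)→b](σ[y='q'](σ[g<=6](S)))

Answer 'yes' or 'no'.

E1 subexpression sizes:
  S → 3
  σ[g<=6](S) → 2
  σ[y='p'](σ[g<=6](S)) → 1
  γ[y; COUNT(*)→b](σ[y='p'](σ[g<=6](S))) → 1
E2 subexpression sizes:
  S → 3
  σ[g<=6](S) → 2
  σ[y='q'](σ[g<=6](S)) → 1
  γ[y; COUNT(*)→b](σ[y='q'](σ[g<=6](S))) → 1

E1 result:
y | b
p | 1
E2 result:
y | b
q | 1
Witness: ('p', 1) appears 1× in E1 but 0× in E2.

no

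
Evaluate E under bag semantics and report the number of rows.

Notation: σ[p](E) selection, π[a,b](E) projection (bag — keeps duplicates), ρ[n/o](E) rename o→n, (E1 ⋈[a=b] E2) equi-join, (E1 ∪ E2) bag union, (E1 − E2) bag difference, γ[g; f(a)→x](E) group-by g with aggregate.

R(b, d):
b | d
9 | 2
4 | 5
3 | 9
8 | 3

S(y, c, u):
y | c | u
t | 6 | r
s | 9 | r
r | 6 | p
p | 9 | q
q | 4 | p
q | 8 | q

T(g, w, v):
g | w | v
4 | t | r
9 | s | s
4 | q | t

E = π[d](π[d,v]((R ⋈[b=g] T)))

Per-node cardinality:
  R → 4
  T → 3
  (R ⋈[b=g] T) → 3
  π[d,v]((R ⋈[b=g] T)) → 3
  π[d](π[d,v]((R ⋈[b=g] T))) → 3

|E| = 3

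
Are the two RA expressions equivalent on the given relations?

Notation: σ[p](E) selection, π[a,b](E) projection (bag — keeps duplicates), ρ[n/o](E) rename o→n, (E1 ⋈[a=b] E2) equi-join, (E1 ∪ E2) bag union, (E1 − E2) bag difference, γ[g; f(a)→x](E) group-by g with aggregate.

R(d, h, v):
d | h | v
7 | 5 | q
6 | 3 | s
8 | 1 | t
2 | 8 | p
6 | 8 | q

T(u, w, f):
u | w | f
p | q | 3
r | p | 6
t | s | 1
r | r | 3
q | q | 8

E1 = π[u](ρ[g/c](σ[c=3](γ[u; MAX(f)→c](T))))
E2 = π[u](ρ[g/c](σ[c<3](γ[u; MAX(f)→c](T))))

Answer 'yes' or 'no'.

E1 row counts bottom-up:
  T → 5
  γ[u; MAX(f)→c](T) → 4
  σ[c=3](γ[u; MAX(f)→c](T)) → 1
  ρ[g/c](σ[c=3](γ[u; MAX(f)→c](T))) → 1
  π[u](ρ[g/c](σ[c=3](γ[u; MAX(f)→c](T)))) → 1
E2 row counts bottom-up:
  T → 5
  γ[u; MAX(f)→c](T) → 4
  σ[c<3](γ[u; MAX(f)→c](T)) → 1
  ρ[g/c](σ[c<3](γ[u; MAX(f)→c](T))) → 1
  π[u](ρ[g/c](σ[c<3](γ[u; MAX(f)→c](T)))) → 1

E1 result:
u
p
E2 result:
u
t
Witness: ('p',) appears 1× in E1 but 0× in E2.

no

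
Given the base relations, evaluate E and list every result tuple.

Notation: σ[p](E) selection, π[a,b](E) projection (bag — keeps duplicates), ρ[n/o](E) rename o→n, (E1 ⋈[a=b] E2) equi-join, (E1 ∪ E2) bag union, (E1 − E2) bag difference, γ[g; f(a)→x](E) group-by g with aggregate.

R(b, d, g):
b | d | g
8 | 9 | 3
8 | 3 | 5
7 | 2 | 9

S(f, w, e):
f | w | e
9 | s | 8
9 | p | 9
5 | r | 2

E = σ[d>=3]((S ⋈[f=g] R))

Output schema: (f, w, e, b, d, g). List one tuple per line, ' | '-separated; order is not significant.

Subexpression sizes:
  S → 3
  R → 3
  (S ⋈[f=g] R) → 3
  σ[d>=3]((S ⋈[f=g] R)) → 1

== RESULT ==
f | w | e | b | d | g
5 | r | 2 | 8 | 3 | 5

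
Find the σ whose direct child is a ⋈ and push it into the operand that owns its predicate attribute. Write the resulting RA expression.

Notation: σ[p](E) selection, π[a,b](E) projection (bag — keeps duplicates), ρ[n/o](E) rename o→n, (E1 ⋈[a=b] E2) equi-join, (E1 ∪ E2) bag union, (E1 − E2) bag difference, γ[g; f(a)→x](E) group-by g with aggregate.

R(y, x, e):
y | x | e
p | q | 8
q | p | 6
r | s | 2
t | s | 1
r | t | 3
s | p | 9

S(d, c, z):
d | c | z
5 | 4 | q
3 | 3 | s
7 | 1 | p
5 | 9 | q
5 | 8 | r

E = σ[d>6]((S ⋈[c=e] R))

σ filters on d, owned by the left side.
E' = (σ[d>6](S) ⋈[c=e] R)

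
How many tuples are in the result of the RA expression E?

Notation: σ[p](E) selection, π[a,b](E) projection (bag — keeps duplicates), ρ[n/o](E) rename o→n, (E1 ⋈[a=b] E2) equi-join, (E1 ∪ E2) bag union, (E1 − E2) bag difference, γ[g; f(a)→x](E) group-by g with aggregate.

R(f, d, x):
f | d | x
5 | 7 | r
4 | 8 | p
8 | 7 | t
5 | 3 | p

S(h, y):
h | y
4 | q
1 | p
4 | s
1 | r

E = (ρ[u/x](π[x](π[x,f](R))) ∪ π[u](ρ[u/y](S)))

Row counts bottom-up:
  R → 4
  π[x,f](R) → 4
  π[x](π[x,f](R)) → 4
  ρ[u/x](π[x](π[x,f](R))) → 4
  S → 4
  ρ[u/y](S) → 4
  π[u](ρ[u/y](S)) → 4
  (ρ[u/x](π[x](π[x,f](R))) ∪ π[u](ρ[u/y](S))) → 8

|E| = 8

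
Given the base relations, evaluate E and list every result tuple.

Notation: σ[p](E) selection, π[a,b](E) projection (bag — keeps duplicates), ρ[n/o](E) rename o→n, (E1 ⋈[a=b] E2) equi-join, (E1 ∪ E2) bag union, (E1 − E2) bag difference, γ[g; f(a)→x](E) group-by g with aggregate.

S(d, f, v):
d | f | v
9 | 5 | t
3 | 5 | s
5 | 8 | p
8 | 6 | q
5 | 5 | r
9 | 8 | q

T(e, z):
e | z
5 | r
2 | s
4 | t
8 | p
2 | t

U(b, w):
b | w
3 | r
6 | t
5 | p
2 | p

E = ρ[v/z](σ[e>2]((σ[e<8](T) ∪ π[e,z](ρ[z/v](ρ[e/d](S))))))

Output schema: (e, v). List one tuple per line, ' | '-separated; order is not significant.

Stepwise |·|:
  T → 5
  σ[e<8](T) → 4
  S → 6
  ρ[e/d](S) → 6
  ρ[z/v](ρ[e/d](S)) → 6
  π[e,z](ρ[z/v](ρ[e/d](S))) → 6
  (σ[e<8](T) ∪ π[e,z](ρ[z/v](ρ[e/d](S)))) → 10
  σ[e>2]((σ[e<8](T) ∪ π[e,z](ρ[z/v](ρ[e/d](S))))) → 8
  ρ[v/z](σ[e>2]((σ[e<8](T) ∪ π[e,z](ρ[z/v](ρ[e/d](S)))))) → 8

== RESULT ==
e | v
3 | s
4 | t
5 | p
5 | r
5 | r
8 | q
9 | q
9 | t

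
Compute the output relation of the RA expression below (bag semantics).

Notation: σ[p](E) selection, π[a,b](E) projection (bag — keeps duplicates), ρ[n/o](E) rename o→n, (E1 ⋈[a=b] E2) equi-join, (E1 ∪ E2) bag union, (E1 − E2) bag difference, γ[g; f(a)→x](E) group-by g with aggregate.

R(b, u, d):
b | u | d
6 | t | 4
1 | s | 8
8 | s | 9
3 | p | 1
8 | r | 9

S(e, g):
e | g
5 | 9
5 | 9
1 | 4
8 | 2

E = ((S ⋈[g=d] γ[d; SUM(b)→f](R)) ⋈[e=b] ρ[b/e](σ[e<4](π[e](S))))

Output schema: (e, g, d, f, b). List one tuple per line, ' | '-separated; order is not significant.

Stepwise |·|:
  S → 4
  R → 5
  γ[d; SUM(b)→f](R) → 4
  (S ⋈[g=d] γ[d; SUM(b)→f](R)) → 3
  S → 4
  π[e](S) → 4
  σ[e<4](π[e](S)) → 1
  ρ[b/e](σ[e<4](π[e](S))) → 1
  ((S ⋈[g=d] γ[d; SUM(b)→f](R)) ⋈[e=b] ρ[b/e](σ[e<4](π[e](S)))) → 1

== RESULT ==
e | g | d | f | b
1 | 4 | 4 | 6 | 1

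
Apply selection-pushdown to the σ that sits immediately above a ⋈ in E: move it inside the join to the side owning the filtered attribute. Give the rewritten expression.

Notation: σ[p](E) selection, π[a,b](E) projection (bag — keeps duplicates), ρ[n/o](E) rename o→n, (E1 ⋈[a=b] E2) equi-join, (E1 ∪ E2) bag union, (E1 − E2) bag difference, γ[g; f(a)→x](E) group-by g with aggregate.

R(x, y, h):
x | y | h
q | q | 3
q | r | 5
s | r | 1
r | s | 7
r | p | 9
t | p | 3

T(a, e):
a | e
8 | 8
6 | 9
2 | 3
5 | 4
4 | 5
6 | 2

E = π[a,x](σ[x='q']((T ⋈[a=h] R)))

σ filters on x, owned by the right side.
E' = π[a,x]((T ⋈[a=h] σ[x='q'](R)))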